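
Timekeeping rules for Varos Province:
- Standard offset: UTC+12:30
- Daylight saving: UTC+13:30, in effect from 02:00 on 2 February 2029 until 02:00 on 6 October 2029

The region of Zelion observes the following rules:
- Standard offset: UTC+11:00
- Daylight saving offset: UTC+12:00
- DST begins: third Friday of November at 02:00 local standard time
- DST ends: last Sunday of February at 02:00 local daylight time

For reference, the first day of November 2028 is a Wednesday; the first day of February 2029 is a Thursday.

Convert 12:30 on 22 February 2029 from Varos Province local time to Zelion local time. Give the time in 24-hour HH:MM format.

Daylight saving runs 2 February – 6 October; 22 February 2029 is inside that window, so Varos Province is at UTC+13:30.
12:30 Varos Province − 13h30m = 23:00 UTC (rolling into the previous day, 21 February 2029).
1 November 2028 is a Wednesday, so the first Friday is November 3 and the third is November 17.
1 February 2029 is a Thursday, so Sundays fall on 4, 11, 18, 25; the last is February 25.
At the standard offset (UTC+11:00), 23:00 UTC + 11h = 10:00 Zelion standard time (rolling into the next day, 22 February 2029).
The standard-time date in Zelion, 22 February 2029, lies within the daylight-saving period (17 November 2028 – 25 February 2029), so Zelion is on daylight time, UTC+12:00.
23:00 UTC + 12h = 11:00 Zelion (rolling into the next day, 22 February 2029).

11:00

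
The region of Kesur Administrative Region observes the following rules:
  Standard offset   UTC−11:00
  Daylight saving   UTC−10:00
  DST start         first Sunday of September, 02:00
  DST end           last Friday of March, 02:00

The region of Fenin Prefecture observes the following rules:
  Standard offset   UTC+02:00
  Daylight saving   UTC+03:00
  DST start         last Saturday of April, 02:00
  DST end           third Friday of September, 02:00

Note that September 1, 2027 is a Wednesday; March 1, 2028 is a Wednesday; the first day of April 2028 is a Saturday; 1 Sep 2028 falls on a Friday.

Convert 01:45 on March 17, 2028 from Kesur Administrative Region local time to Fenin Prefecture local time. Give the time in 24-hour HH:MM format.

13:45

1 September 2027 is a Wednesday, so the first Sunday is September 5.
1 March 2028 is a Wednesday, so Fridays fall on 3, 10, 17, 24, 31; the last is March 31.
Daylight saving runs 5 September 2027 – 31 March 2028; March 17, 2028 is inside that window, so Kesur Administrative Region is at UTC−10:00.
01:45 Kesur Administrative Region + 10h = 11:45 UTC.
1 April 2028 is a Saturday, so Saturdays fall on 1, 8, 15, 22, 29; the last is April 29.
1 September 2028 is a Friday, so the first Friday is September 1 and the third is September 15.
At the standard offset (UTC+02:00), 11:45 UTC + 2h = 13:45 Fenin Prefecture standard time.
The standard-time date in Fenin Prefecture, March 17, 2028, is outside the daylight-saving period (29 April – 15 September), so Fenin Prefecture is on standard time, UTC+02:00.
11:45 UTC + 2h = 13:45 Fenin Prefecture.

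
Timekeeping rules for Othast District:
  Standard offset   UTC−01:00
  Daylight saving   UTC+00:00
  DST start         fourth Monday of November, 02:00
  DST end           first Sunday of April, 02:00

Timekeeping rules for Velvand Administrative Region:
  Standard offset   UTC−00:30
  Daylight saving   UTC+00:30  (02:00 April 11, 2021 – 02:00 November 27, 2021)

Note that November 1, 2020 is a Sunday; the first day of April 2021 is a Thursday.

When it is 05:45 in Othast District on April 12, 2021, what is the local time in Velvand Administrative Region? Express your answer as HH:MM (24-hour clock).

1 November 2020 is a Sunday, so the first Monday is November 2 and the fourth is November 23.
1 April 2021 is a Thursday, so the first Sunday is April 4.
April 12, 2021 does not fall between 23 November 2020 and 4 April 2021, so daylight saving is not in effect and Othast District is at UTC−01:00.
05:45 Othast District + 1h = 06:45 UTC.
At the standard offset (UTC−00:30), 06:45 UTC − 0h30m = 06:15 Velvand Administrative Region standard time.
The standard-time date in Velvand Administrative Region, April 12, 2021, lies within the daylight-saving period (11 April – 27 November), so Velvand Administrative Region is on daylight time, UTC+00:30.
06:45 UTC + 0h30m = 07:15 Velvand Administrative Region.

07:15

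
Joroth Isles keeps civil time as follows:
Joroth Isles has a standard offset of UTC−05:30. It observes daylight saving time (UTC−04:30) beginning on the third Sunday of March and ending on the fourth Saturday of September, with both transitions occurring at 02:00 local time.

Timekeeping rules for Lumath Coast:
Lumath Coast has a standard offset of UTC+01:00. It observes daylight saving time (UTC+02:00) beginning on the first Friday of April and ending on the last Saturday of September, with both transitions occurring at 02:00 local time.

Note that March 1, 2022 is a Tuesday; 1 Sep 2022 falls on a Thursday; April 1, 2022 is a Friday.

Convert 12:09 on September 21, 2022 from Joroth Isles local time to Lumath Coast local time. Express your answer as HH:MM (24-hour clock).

18:39

1 March 2022 is a Tuesday, so the first Sunday is March 6 and the third is March 20.
1 September 2022 is a Thursday, so the first Saturday is September 3 and the fourth is September 24.
September 21, 2022 lies within the daylight-saving period (20 March – 24 September), so Joroth Isles is on daylight time, UTC−04:30.
12:09 Joroth Isles + 4h30m = 16:39 UTC.
1 April 2022 is a Friday, so the first Friday is April 1.
1 September 2022 is a Thursday, so Saturdays fall on 3, 10, 17, 24; the last is September 24.
At the standard offset (UTC+01:00), 16:39 UTC + 1h = 17:39 Lumath Coast standard time.
The standard-time date in Lumath Coast, September 21, 2022, falls between 1 April and 24 September, so daylight saving is in effect and Lumath Coast is at UTC+02:00.
16:39 UTC + 2h = 18:39 Lumath Coast.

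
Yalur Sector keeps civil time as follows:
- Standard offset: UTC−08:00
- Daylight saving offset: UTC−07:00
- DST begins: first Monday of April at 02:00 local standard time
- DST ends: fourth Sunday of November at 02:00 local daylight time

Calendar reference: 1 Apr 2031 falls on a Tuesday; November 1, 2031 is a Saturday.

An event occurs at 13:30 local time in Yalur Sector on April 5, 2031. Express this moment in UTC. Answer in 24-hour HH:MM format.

21:30

1 April 2031 is a Tuesday, so the first Monday is April 7.
1 November 2031 is a Saturday, so the first Sunday is November 2 and the fourth is November 23.
Daylight saving runs 7 April – 23 November; April 5, 2031 is outside that window, so Yalur Sector is on standard time at UTC−08:00.
13:30 local + 8h = 21:30 UTC.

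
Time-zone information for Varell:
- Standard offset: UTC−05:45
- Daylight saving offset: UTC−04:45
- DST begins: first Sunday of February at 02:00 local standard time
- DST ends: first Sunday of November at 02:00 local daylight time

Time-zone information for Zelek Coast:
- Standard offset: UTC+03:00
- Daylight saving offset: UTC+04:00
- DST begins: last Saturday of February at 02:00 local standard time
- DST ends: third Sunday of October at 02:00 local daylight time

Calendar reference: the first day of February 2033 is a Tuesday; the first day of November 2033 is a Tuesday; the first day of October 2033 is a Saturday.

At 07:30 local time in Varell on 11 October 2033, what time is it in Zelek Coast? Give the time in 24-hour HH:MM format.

1 February 2033 is a Tuesday, so the first Sunday is February 6.
1 November 2033 is a Tuesday, so the first Sunday is November 6.
11 October 2033 lies within the daylight-saving period (6 February – 6 November), so Varell is on daylight time, UTC−04:45.
07:30 Varell + 4h45m = 12:15 UTC.
1 February 2033 is a Tuesday, so Saturdays fall on 5, 12, 19, 26; the last is February 26.
1 October 2033 is a Saturday, so the first Sunday is October 2 and the third is October 16.
At the standard offset (UTC+03:00), 12:15 UTC + 3h = 15:15 Zelek Coast standard time.
The standard-time date in Zelek Coast, 11 October 2033, falls between 26 February and 16 October, so daylight saving is in effect and Zelek Coast is at UTC+04:00.
12:15 UTC + 4h = 16:15 Zelek Coast.

16:15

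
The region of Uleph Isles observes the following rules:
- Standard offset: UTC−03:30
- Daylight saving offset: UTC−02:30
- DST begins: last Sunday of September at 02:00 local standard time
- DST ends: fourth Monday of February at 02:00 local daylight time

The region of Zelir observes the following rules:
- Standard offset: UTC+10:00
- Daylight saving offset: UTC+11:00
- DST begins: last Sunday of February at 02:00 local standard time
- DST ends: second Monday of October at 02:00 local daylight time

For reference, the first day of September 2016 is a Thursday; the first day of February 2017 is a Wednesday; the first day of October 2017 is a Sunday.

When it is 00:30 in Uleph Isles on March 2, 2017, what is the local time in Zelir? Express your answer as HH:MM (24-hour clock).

15:00

1 September 2016 is a Thursday, so Sundays fall on 4, 11, 18, 25; the last is September 25.
1 February 2017 is a Wednesday, so the first Monday is February 6 and the fourth is February 27.
Daylight saving runs 25 September 2016 – 27 February 2017; March 2, 2017 is outside that window, so Uleph Isles is on standard time at UTC−03:30.
00:30 Uleph Isles + 3h30m = 04:00 UTC.
1 February 2017 is a Wednesday, so Sundays fall on 5, 12, 19, 26; the last is February 26.
1 October 2017 is a Sunday, so the first Monday is October 2 and the second is October 9.
At the standard offset (UTC+10:00), 04:00 UTC + 10h = 14:00 Zelir standard time.
Daylight saving runs 26 February – 9 October; the standard-time date in Zelir, March 2, 2017, is inside that window, so Zelir is at UTC+11:00.
04:00 UTC + 11h = 15:00 Zelir.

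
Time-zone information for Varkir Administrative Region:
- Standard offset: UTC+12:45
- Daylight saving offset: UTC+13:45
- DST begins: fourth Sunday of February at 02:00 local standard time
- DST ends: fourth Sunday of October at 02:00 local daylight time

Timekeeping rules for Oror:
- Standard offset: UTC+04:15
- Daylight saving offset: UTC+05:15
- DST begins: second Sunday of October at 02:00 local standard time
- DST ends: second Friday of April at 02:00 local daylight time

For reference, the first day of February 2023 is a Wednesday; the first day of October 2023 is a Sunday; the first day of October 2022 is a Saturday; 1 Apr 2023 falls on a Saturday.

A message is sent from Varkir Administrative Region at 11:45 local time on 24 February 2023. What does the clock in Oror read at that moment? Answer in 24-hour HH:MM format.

1 February 2023 is a Wednesday, so the first Sunday is February 5 and the fourth is February 26.
1 October 2023 is a Sunday, so the first Sunday is October 1 and the fourth is October 22.
Daylight saving runs 26 February – 22 October; 24 February 2023 is outside that window, so Varkir Administrative Region is on standard time at UTC+12:45.
11:45 Varkir Administrative Region − 12h45m = 23:00 UTC (rolling into the previous day, 23 February 2023).
1 October 2022 is a Saturday, so the first Sunday is October 2 and the second is October 9.
1 April 2023 is a Saturday, so the first Friday is April 7 and the second is April 14.
At the standard offset (UTC+04:15), 23:00 UTC + 4h15m = 03:15 Oror standard time (rolling into the next day, 24 February 2023).
The standard-time date in Oror, 24 February 2023, falls between 9 October 2022 and 14 April 2023, so daylight saving is in effect and Oror is at UTC+05:15.
23:00 UTC + 5h15m = 04:15 Oror (rolling into the next day, 24 February 2023).

04:15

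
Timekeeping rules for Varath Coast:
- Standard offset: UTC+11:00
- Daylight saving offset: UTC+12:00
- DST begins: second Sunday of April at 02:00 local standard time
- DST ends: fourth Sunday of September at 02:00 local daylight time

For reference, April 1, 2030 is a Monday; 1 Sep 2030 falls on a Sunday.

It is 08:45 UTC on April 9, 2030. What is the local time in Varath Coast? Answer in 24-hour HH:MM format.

1 April 2030 is a Monday, so the first Sunday is April 7 and the second is April 14.
1 September 2030 is a Sunday, so the first Sunday is September 1 and the fourth is September 22.
At the standard offset (UTC+11:00), 08:45 UTC + 11h = 19:45 Varath Coast standard time.
Daylight saving runs 14 April – 22 September; the standard-time date in Varath Coast, April 9, 2030, is outside that window, so Varath Coast is on standard time at UTC+11:00.
08:45 UTC + 11h = 19:45 local.

19:45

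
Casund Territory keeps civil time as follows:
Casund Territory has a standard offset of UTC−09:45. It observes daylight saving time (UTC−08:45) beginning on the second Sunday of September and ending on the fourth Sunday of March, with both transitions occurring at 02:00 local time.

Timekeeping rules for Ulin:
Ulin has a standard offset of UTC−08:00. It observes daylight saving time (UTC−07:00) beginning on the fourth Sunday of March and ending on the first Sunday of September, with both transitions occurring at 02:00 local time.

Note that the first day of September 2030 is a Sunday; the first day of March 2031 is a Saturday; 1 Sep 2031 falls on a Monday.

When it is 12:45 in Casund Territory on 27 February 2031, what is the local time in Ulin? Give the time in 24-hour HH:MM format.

13:30

1 September 2030 is a Sunday, so the first Sunday is September 1 and the second is September 8.
1 March 2031 is a Saturday, so the first Sunday is March 2 and the fourth is March 23.
27 February 2031 falls between 8 September 2030 and 23 March 2031, so daylight saving is in effect and Casund Territory is at UTC−08:45.
12:45 Casund Territory + 8h45m = 21:30 UTC.
1 March 2031 is a Saturday, so the first Sunday is March 2 and the fourth is March 23.
1 September 2031 is a Monday, so the first Sunday is September 7.
At the standard offset (UTC−08:00), 21:30 UTC − 8h = 13:30 Ulin standard time.
Daylight saving runs 23 March – 7 September; the standard-time date in Ulin, 27 February 2031, is outside that window, so Ulin is on standard time at UTC−08:00.
21:30 UTC − 8h = 13:30 Ulin.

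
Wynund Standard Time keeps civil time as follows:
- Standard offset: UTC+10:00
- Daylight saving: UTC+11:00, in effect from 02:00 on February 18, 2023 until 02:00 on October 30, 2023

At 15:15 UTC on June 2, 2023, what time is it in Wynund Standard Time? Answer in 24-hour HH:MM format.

At the standard offset (UTC+10:00), 15:15 UTC + 10h = 01:15 Wynund Standard Time standard time (rolling into the next day, 3 June 2023).
The standard-time date in Wynund Standard Time, June 3, 2023, falls between 18 February and 30 October, so daylight saving is in effect and Wynund Standard Time is at UTC+11:00.
15:15 UTC + 11h = 02:15 local (rolling into the next day, 3 June 2023).

02:15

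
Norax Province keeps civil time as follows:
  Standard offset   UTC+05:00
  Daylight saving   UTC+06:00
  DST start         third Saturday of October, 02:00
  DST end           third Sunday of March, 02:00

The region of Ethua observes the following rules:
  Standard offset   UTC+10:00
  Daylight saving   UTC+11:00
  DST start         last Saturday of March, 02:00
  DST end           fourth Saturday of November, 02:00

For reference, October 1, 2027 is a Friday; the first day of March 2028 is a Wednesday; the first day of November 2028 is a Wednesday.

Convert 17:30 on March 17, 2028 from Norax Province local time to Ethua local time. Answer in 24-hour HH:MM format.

21:30

1 October 2027 is a Friday, so the first Saturday is October 2 and the third is October 16.
1 March 2028 is a Wednesday, so the first Sunday is March 5 and the third is March 19.
March 17, 2028 lies within the daylight-saving period (16 October 2027 – 19 March 2028), so Norax Province is on daylight time, UTC+06:00.
17:30 Norax Province − 6h = 11:30 UTC.
1 March 2028 is a Wednesday, so Saturdays fall on 4, 11, 18, 25; the last is March 25.
1 November 2028 is a Wednesday, so the first Saturday is November 4 and the fourth is November 25.
At the standard offset (UTC+10:00), 11:30 UTC + 10h = 21:30 Ethua standard time.
The standard-time date in Ethua, March 17, 2028, does not fall between 25 March and 25 November, so daylight saving is not in effect and Ethua is at UTC+10:00.
11:30 UTC + 10h = 21:30 Ethua.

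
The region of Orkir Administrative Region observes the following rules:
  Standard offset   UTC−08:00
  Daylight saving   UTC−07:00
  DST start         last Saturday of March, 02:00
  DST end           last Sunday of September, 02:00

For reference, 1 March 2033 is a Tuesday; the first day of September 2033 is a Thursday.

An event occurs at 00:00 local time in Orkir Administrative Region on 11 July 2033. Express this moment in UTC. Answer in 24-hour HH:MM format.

1 March 2033 is a Tuesday, so Saturdays fall on 5, 12, 19, 26; the last is March 26.
1 September 2033 is a Thursday, so Sundays fall on 4, 11, 18, 25; the last is September 25.
11 July 2033 falls between 26 March and 25 September, so daylight saving is in effect and Orkir Administrative Region is at UTC−07:00.
00:00 local + 7h = 07:00 UTC.

07:00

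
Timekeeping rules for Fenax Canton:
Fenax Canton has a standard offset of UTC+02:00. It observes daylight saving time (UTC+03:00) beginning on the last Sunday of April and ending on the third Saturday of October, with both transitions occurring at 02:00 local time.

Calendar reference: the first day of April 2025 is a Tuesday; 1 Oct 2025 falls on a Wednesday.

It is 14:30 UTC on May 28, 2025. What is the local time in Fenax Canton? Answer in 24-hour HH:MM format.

17:30

1 April 2025 is a Tuesday, so Sundays fall on 6, 13, 20, 27; the last is April 27.
1 October 2025 is a Wednesday, so the first Saturday is October 4 and the third is October 18.
At the standard offset (UTC+02:00), 14:30 UTC + 2h = 16:30 Fenax Canton standard time.
The standard-time date in Fenax Canton, May 28, 2025, falls between 27 April and 18 October, so daylight saving is in effect and Fenax Canton is at UTC+03:00.
14:30 UTC + 3h = 17:30 local.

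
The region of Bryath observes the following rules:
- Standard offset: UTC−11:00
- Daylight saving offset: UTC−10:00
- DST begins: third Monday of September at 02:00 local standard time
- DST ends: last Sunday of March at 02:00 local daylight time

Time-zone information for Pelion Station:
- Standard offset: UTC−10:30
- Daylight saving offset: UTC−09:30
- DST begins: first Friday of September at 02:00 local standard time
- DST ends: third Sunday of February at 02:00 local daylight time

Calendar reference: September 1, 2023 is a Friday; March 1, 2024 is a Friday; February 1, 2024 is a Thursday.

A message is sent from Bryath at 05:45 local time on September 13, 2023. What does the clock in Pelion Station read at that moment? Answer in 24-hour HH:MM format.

1 September 2023 is a Friday, so the first Monday is September 4 and the third is September 18.
1 March 2024 is a Friday, so Sundays fall on 3, 10, 17, 24, 31; the last is March 31.
September 13, 2023 is outside the daylight-saving period (18 September 2023 – 31 March 2024), so Bryath is on standard time, UTC−11:00.
05:45 Bryath + 11h = 16:45 UTC.
1 September 2023 is a Friday, so the first Friday is September 1.
1 February 2024 is a Thursday, so the first Sunday is February 4 and the third is February 18.
At the standard offset (UTC−10:30), 16:45 UTC − 10h30m = 06:15 Pelion Station standard time.
The standard-time date in Pelion Station, September 13, 2023, lies within the daylight-saving period (1 September 2023 – 18 February 2024), so Pelion Station is on daylight time, UTC−09:30.
16:45 UTC − 9h30m = 07:15 Pelion Station.

07:15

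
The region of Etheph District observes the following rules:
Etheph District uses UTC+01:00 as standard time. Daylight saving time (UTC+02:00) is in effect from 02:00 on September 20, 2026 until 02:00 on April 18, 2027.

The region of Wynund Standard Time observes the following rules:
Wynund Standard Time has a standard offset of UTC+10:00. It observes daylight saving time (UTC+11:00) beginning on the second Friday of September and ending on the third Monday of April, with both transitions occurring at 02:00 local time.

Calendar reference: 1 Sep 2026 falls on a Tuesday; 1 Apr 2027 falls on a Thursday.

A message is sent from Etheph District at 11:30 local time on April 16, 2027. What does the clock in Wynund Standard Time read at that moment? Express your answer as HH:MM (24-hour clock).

20:30

Daylight saving runs 20 September 2026 – 18 April 2027; April 16, 2027 is inside that window, so Etheph District is at UTC+02:00.
11:30 Etheph District − 2h = 09:30 UTC.
1 September 2026 is a Tuesday, so the first Friday is September 4 and the second is September 11.
1 April 2027 is a Thursday, so the first Monday is April 5 and the third is April 19.
At the standard offset (UTC+10:00), 09:30 UTC + 10h = 19:30 Wynund Standard Time standard time.
The standard-time date in Wynund Standard Time, April 16, 2027, falls between 11 September 2026 and 19 April 2027, so daylight saving is in effect and Wynund Standard Time is at UTC+11:00.
09:30 UTC + 11h = 20:30 Wynund Standard Time.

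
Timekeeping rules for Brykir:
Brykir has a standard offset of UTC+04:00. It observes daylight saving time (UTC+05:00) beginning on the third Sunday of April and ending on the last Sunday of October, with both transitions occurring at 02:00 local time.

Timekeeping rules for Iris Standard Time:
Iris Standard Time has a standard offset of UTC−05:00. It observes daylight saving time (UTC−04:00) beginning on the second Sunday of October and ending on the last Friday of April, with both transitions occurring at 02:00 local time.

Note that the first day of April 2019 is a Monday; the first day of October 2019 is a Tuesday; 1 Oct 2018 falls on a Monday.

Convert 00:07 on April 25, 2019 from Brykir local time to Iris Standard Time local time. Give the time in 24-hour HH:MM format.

15:07

1 April 2019 is a Monday, so the first Sunday is April 7 and the third is April 21.
1 October 2019 is a Tuesday, so Sundays fall on 6, 13, 20, 27; the last is October 27.
Daylight saving runs 21 April – 27 October; April 25, 2019 is inside that window, so Brykir is at UTC+05:00.
00:07 Brykir − 5h = 19:07 UTC (rolling into the previous day, 24 April 2019).
1 October 2018 is a Monday, so the first Sunday is October 7 and the second is October 14.
1 April 2019 is a Monday, so Fridays fall on 5, 12, 19, 26; the last is April 26.
At the standard offset (UTC−05:00), 19:07 UTC − 5h = 14:07 Iris Standard Time standard time.
Daylight saving runs 14 October 2018 – 26 April 2019; the standard-time date in Iris Standard Time, April 24, 2019, is inside that window, so Iris Standard Time is at UTC−04:00.
19:07 UTC − 4h = 15:07 Iris Standard Time.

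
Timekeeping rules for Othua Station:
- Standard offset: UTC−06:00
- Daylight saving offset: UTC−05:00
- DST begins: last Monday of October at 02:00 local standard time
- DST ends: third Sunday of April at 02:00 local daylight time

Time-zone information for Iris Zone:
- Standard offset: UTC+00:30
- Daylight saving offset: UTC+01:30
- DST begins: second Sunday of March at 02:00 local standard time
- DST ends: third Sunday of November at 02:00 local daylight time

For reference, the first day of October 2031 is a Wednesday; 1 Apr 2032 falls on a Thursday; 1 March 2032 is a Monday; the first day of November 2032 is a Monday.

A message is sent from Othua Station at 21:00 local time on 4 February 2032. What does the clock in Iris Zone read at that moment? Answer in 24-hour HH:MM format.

1 October 2031 is a Wednesday, so Mondays fall on 6, 13, 20, 27; the last is October 27.
1 April 2032 is a Thursday, so the first Sunday is April 4 and the third is April 18.
4 February 2032 falls between 27 October 2031 and 18 April 2032, so daylight saving is in effect and Othua Station is at UTC−05:00.
21:00 Othua Station + 5h = 02:00 UTC (rolling into the next day, 5 February 2032).
1 March 2032 is a Monday, so the first Sunday is March 7 and the second is March 14.
1 November 2032 is a Monday, so the first Sunday is November 7 and the third is November 21.
At the standard offset (UTC+00:30), 02:00 UTC + 0h30m = 02:30 Iris Zone standard time.
The standard-time date in Iris Zone, 5 February 2032, is outside the daylight-saving period (14 March – 21 November), so Iris Zone is on standard time, UTC+00:30.
02:00 UTC + 0h30m = 02:30 Iris Zone.

02:30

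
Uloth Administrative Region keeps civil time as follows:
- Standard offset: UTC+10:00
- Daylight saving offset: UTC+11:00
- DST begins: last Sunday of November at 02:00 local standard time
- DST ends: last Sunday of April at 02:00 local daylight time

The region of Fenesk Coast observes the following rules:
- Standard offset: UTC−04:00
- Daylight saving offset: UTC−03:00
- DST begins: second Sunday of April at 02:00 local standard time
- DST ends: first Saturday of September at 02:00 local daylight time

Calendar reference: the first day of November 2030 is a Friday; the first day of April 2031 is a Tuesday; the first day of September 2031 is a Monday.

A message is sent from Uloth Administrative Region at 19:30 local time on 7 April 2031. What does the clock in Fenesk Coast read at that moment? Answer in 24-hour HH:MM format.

04:30

1 November 2030 is a Friday, so Sundays fall on 3, 10, 17, 24; the last is November 24.
1 April 2031 is a Tuesday, so Sundays fall on 6, 13, 20, 27; the last is April 27.
Daylight saving runs 24 November 2030 – 27 April 2031; 7 April 2031 is inside that window, so Uloth Administrative Region is at UTC+11:00.
19:30 Uloth Administrative Region − 11h = 08:30 UTC.
1 April 2031 is a Tuesday, so the first Sunday is April 6 and the second is April 13.
1 September 2031 is a Monday, so the first Saturday is September 6.
At the standard offset (UTC−04:00), 08:30 UTC − 4h = 04:30 Fenesk Coast standard time.
The standard-time date in Fenesk Coast, 7 April 2031, does not fall between 13 April and 6 September, so daylight saving is not in effect and Fenesk Coast is at UTC−04:00.
08:30 UTC − 4h = 04:30 Fenesk Coast.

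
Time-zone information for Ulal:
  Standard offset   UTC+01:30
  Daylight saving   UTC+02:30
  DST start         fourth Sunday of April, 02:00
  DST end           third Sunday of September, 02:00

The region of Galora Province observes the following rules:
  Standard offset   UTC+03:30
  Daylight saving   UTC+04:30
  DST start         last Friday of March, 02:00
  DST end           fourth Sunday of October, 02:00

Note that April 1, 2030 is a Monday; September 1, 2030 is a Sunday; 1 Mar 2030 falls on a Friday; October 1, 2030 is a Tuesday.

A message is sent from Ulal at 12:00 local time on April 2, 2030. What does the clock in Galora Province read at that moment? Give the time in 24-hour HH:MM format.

1 April 2030 is a Monday, so the first Sunday is April 7 and the fourth is April 28.
1 September 2030 is a Sunday, so the first Sunday is September 1 and the third is September 15.
April 2, 2030 does not fall between 28 April and 15 September, so daylight saving is not in effect and Ulal is at UTC+01:30.
12:00 Ulal − 1h30m = 10:30 UTC.
1 March 2030 is a Friday, so Fridays fall on 1, 8, 15, 22, 29; the last is March 29.
1 October 2030 is a Tuesday, so the first Sunday is October 6 and the fourth is October 27.
At the standard offset (UTC+03:30), 10:30 UTC + 3h30m = 14:00 Galora Province standard time.
Daylight saving runs 29 March – 27 October; the standard-time date in Galora Province, April 2, 2030, is inside that window, so Galora Province is at UTC+04:30.
10:30 UTC + 4h30m = 15:00 Galora Province.

15:00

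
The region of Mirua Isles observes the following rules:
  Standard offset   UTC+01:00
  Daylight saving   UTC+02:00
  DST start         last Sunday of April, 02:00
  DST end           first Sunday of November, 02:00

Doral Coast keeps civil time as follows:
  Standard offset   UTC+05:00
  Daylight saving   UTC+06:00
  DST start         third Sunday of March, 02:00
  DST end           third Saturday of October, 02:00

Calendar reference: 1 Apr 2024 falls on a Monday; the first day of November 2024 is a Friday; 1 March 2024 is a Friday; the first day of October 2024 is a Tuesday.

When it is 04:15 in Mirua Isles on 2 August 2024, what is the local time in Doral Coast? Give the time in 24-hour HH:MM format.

1 April 2024 is a Monday, so Sundays fall on 7, 14, 21, 28; the last is April 28.
1 November 2024 is a Friday, so the first Sunday is November 3.
2 August 2024 falls between 28 April and 3 November, so daylight saving is in effect and Mirua Isles is at UTC+02:00.
04:15 Mirua Isles − 2h = 02:15 UTC.
1 March 2024 is a Friday, so the first Sunday is March 3 and the third is March 17.
1 October 2024 is a Tuesday, so the first Saturday is October 5 and the third is October 19.
At the standard offset (UTC+05:00), 02:15 UTC + 5h = 07:15 Doral Coast standard time.
The standard-time date in Doral Coast, 2 August 2024, lies within the daylight-saving period (17 March – 19 October), so Doral Coast is on daylight time, UTC+06:00.
02:15 UTC + 6h = 08:15 Doral Coast.

08:15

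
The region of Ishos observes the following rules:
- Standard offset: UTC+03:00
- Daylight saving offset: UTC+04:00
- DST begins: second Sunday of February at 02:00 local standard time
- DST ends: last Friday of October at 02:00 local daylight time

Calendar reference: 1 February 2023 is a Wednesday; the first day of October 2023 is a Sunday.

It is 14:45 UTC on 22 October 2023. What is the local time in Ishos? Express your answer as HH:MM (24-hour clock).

18:45

1 February 2023 is a Wednesday, so the first Sunday is February 5 and the second is February 12.
1 October 2023 is a Sunday, so Fridays fall on 6, 13, 20, 27; the last is October 27.
At the standard offset (UTC+03:00), 14:45 UTC + 3h = 17:45 Ishos standard time.
Daylight saving runs 12 February – 27 October; the standard-time date in Ishos, 22 October 2023, is inside that window, so Ishos is at UTC+04:00.
14:45 UTC + 4h = 18:45 local.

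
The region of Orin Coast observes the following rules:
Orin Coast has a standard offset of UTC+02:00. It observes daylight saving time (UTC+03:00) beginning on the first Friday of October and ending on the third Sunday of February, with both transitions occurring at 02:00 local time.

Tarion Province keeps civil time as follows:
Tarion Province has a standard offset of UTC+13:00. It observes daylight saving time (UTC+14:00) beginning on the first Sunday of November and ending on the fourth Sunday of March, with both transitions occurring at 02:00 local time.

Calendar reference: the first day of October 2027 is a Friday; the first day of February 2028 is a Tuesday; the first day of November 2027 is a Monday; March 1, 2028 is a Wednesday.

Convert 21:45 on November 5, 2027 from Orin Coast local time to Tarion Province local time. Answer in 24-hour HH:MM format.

07:45

1 October 2027 is a Friday, so the first Friday is October 1.
1 February 2028 is a Tuesday, so the first Sunday is February 6 and the third is February 20.
Daylight saving runs 1 October 2027 – 20 February 2028; November 5, 2027 is inside that window, so Orin Coast is at UTC+03:00.
21:45 Orin Coast − 3h = 18:45 UTC.
1 November 2027 is a Monday, so the first Sunday is November 7.
1 March 2028 is a Wednesday, so the first Sunday is March 5 and the fourth is March 26.
At the standard offset (UTC+13:00), 18:45 UTC + 13h = 07:45 Tarion Province standard time (rolling into the next day, 6 November 2027).
Daylight saving runs 7 November 2027 – 26 March 2028; the standard-time date in Tarion Province, November 6, 2027, is outside that window, so Tarion Province is on standard time at UTC+13:00.
18:45 UTC + 13h = 07:45 Tarion Province (rolling into the next day, 6 November 2027).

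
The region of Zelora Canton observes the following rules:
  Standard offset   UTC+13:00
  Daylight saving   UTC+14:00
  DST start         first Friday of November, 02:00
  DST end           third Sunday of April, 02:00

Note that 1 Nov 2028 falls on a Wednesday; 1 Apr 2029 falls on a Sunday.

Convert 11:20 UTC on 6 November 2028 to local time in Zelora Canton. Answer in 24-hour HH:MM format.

1 November 2028 is a Wednesday, so the first Friday is November 3.
1 April 2029 is a Sunday, so the first Sunday is April 1 and the third is April 15.
At the standard offset (UTC+13:00), 11:20 UTC + 13h = 00:20 Zelora Canton standard time (rolling into the next day, 7 November 2028).
The standard-time date in Zelora Canton, 7 November 2028, falls between 3 November 2028 and 15 April 2029, so daylight saving is in effect and Zelora Canton is at UTC+14:00.
11:20 UTC + 14h = 01:20 local (rolling into the next day, 7 November 2028).

01:20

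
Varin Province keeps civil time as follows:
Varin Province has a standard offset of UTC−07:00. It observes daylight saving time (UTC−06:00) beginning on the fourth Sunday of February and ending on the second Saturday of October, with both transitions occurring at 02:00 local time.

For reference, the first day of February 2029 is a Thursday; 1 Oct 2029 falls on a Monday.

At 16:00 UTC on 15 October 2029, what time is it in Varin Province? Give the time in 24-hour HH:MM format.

1 February 2029 is a Thursday, so the first Sunday is February 4 and the fourth is February 25.
1 October 2029 is a Monday, so the first Saturday is October 6 and the second is October 13.
At the standard offset (UTC−07:00), 16:00 UTC − 7h = 09:00 Varin Province standard time.
The standard-time date in Varin Province, 15 October 2029, does not fall between 25 February and 13 October, so daylight saving is not in effect and Varin Province is at UTC−07:00.
16:00 UTC − 7h = 09:00 local.

09:00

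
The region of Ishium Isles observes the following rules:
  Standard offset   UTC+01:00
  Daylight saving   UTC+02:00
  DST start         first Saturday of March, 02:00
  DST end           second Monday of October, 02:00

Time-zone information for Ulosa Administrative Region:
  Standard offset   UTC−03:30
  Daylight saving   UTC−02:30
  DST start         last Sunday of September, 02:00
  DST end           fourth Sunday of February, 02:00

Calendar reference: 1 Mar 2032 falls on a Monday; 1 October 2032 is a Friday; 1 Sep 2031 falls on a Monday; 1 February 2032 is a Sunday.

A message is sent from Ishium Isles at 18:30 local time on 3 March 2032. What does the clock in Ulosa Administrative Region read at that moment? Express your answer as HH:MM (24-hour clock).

14:00

1 March 2032 is a Monday, so the first Saturday is March 6.
1 October 2032 is a Friday, so the first Monday is October 4 and the second is October 11.
Daylight saving runs 6 March – 11 October; 3 March 2032 is outside that window, so Ishium Isles is on standard time at UTC+01:00.
18:30 Ishium Isles − 1h = 17:30 UTC.
1 September 2031 is a Monday, so Sundays fall on 7, 14, 21, 28; the last is September 28.
1 February 2032 is a Sunday, so the first Sunday is February 1 and the fourth is February 22.
At the standard offset (UTC−03:30), 17:30 UTC − 3h30m = 14:00 Ulosa Administrative Region standard time.
Daylight saving runs 28 September 2031 – 22 February 2032; the standard-time date in Ulosa Administrative Region, 3 March 2032, is outside that window, so Ulosa Administrative Region is on standard time at UTC−03:30.
17:30 UTC − 3h30m = 14:00 Ulosa Administrative Region.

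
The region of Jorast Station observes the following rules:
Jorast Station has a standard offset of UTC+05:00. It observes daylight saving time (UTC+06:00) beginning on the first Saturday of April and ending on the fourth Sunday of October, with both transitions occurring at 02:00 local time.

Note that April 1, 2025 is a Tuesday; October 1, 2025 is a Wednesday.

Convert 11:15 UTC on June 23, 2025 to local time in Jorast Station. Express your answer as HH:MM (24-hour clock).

17:15

1 April 2025 is a Tuesday, so the first Saturday is April 5.
1 October 2025 is a Wednesday, so the first Sunday is October 5 and the fourth is October 26.
At the standard offset (UTC+05:00), 11:15 UTC + 5h = 16:15 Jorast Station standard time.
Daylight saving runs 5 April – 26 October; the standard-time date in Jorast Station, June 23, 2025, is inside that window, so Jorast Station is at UTC+06:00.
11:15 UTC + 6h = 17:15 local.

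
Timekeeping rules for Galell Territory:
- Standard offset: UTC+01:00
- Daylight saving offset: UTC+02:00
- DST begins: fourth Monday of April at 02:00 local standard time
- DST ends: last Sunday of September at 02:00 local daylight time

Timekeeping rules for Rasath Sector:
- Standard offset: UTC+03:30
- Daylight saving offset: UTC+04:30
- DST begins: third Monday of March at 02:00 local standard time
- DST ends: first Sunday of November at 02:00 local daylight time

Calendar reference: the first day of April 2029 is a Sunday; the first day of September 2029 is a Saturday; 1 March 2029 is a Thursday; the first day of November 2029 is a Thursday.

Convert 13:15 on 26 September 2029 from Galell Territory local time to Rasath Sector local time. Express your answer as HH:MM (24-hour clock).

1 April 2029 is a Sunday, so the first Monday is April 2 and the fourth is April 23.
1 September 2029 is a Saturday, so Sundays fall on 2, 9, 16, 23, 30; the last is September 30.
26 September 2029 falls between 23 April and 30 September, so daylight saving is in effect and Galell Territory is at UTC+02:00.
13:15 Galell Territory − 2h = 11:15 UTC.
1 March 2029 is a Thursday, so the first Monday is March 5 and the third is March 19.
1 November 2029 is a Thursday, so the first Sunday is November 4.
At the standard offset (UTC+03:30), 11:15 UTC + 3h30m = 14:45 Rasath Sector standard time.
Daylight saving runs 19 March – 4 November; the standard-time date in Rasath Sector, 26 September 2029, is inside that window, so Rasath Sector is at UTC+04:30.
11:15 UTC + 4h30m = 15:45 Rasath Sector.

15:45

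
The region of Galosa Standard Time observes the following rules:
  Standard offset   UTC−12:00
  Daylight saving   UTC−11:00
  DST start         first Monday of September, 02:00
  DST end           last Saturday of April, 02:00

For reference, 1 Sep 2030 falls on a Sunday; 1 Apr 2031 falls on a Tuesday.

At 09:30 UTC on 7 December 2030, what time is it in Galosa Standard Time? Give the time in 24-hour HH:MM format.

1 September 2030 is a Sunday, so the first Monday is September 2.
1 April 2031 is a Tuesday, so Saturdays fall on 5, 12, 19, 26; the last is April 26.
At the standard offset (UTC−12:00), 09:30 UTC − 12h = 21:30 Galosa Standard Time standard time (rolling into the previous day, 6 December 2030).
The standard-time date in Galosa Standard Time, 6 December 2030, lies within the daylight-saving period (2 September 2030 – 26 April 2031), so Galosa Standard Time is on daylight time, UTC−11:00.
09:30 UTC − 11h = 22:30 local (rolling into the previous day, 6 December 2030).

22:30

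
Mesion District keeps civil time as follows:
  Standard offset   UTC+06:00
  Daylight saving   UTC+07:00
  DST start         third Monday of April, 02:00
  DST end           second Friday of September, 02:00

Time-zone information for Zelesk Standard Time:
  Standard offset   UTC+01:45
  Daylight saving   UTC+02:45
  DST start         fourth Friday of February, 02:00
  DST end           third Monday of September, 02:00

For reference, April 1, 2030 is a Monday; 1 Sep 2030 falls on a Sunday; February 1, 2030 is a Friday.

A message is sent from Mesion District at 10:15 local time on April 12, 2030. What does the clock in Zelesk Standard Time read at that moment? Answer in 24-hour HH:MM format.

1 April 2030 is a Monday, so the first Monday is April 1 and the third is April 15.
1 September 2030 is a Sunday, so the first Friday is September 6 and the second is September 13.
April 12, 2030 is outside the daylight-saving period (15 April – 13 September), so Mesion District is on standard time, UTC+06:00.
10:15 Mesion District − 6h = 04:15 UTC.
1 February 2030 is a Friday, so the first Friday is February 1 and the fourth is February 22.
1 September 2030 is a Sunday, so the first Monday is September 2 and the third is September 16.
At the standard offset (UTC+01:45), 04:15 UTC + 1h45m = 06:00 Zelesk Standard Time standard time.
Daylight saving runs 22 February – 16 September; the standard-time date in Zelesk Standard Time, April 12, 2030, is inside that window, so Zelesk Standard Time is at UTC+02:45.
04:15 UTC + 2h45m = 07:00 Zelesk Standard Time.

07:00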